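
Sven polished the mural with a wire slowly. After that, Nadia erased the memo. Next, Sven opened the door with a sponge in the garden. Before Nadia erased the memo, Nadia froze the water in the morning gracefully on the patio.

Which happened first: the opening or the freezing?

The connectives place the freezing before the opening.

the freezing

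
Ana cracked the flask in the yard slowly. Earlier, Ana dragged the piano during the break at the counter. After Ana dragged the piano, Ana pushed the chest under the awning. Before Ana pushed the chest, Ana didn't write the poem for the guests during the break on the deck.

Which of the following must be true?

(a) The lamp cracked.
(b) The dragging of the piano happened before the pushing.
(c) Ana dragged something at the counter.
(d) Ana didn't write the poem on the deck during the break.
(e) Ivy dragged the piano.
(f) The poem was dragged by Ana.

(b), (c)

(a) Not entailed — the flask is what cracked, not the lamp.
(b) Entailed — the narrative places the dragging before the pushing.
(c) Entailed — the original entails any weakening of itself; this just drops 'during the break' and generalizes the patient.
(d) Not entailed — dropping 'for the guests' under negation is not valid — the original leaves open that Ana wrote the poem some other way.
(e) Not entailed — the passage has Ana dragging the piano, not Ivy.
(f) Not entailed — Ana dragged the piano, not the poem; the poem belongs to the writing event.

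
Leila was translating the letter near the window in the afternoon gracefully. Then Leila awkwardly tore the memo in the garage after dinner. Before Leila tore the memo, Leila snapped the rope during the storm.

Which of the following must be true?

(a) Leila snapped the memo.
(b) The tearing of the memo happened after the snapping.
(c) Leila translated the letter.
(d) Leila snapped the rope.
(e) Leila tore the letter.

(b), (d)

(a) Not entailed — Leila snapped the rope, not the memo; the memo belongs to the tearing event.
(b) Entailed — the narrative places the snapping before the tearing.
(c) Not entailed — 'was translating' is progressive on an accomplishment; it does not entail the completed 'translated'.
(d) Entailed — the original entails any weakening of itself; this just drops 'during the storm'.
(e) Not entailed — Leila tore the memo, not the letter; the letter belongs to the translating event.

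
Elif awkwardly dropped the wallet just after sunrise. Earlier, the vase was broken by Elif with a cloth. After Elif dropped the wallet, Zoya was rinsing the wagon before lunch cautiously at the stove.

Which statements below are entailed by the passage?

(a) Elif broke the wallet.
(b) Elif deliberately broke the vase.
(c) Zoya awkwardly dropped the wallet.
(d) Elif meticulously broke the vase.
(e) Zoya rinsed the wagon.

(a) Not entailed — Elif broke the vase, not the wallet; the wallet belongs to the dropping event.
(b) Not entailed — 'deliberately' adds information not in the original event.
(c) Not entailed — the passage has Elif dropping the wallet, not Zoya.
(d) Not entailed — 'meticulously' adds information not in the original event.
(e) Entailed — 'rinse' is an activity; 'was rinsing' entails that some rinsing happened, so 'rinsed' holds.

(e)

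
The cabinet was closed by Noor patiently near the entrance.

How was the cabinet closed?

patiently

'patiently' marks the manner of the closing event.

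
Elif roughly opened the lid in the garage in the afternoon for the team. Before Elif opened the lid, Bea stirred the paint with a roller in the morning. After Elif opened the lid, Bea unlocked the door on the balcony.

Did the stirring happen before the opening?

The narrative orders the stirring before the opening.

yes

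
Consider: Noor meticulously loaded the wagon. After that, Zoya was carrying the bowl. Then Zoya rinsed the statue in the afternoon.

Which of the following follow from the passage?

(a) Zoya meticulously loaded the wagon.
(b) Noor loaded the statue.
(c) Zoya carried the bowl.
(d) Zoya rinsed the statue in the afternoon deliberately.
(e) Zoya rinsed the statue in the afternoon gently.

(a) Not entailed — the passage has Noor loading the wagon, not Zoya.
(b) Not entailed — Noor loaded the wagon, not the statue; the statue belongs to the rinsing event.
(c) Entailed — 'carry' is an activity; 'was carrying' entails that some carrying happened, so 'carried' holds.
(d) Not entailed — 'deliberately' adds information not in the original event.
(e) Not entailed — 'gently' adds information not in the original event.

(c)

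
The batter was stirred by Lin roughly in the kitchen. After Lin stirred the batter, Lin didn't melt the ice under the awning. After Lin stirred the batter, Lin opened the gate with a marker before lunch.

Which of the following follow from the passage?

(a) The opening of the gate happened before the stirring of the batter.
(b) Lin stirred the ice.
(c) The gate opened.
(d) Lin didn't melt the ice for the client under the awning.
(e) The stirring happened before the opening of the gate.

(a) Not entailed — the narrative places the stirring before the opening, not after.
(b) Not entailed — Lin stirred the batter, not the ice; the ice belongs to the melting event.
(c) Entailed — 'Lin opened the gate' is causative; it entails the inchoative 'the gate opened'.
(d) Entailed — under negation, adding a further restriction is entailed: if no such melting event occurred, none occurred for the client either.
(e) Entailed — the narrative places the stirring before the opening.

(c), (d), (e)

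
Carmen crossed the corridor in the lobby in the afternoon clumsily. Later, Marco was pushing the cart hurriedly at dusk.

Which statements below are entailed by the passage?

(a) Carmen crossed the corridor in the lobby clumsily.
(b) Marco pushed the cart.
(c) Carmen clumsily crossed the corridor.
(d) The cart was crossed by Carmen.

(a), (b), (c)

(a) Entailed — every conjunct here is already in the original crossing event.
(b) Entailed — 'push' is an activity; 'was pushing' entails that some pushing happened, so 'pushed' holds.
(c) Entailed — the original entails any weakening of itself; this just drops 'in the afternoon', 'in the lobby'.
(d) Not entailed — Carmen crossed the corridor, not the cart; the cart belongs to the pushing event.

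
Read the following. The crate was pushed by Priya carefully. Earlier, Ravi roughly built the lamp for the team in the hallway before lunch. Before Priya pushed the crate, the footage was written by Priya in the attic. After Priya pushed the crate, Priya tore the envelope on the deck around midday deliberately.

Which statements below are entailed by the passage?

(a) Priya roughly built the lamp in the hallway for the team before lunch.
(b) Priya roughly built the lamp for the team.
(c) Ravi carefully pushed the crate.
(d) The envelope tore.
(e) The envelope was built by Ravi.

(d)

(a) Not entailed — the passage has Ravi building the lamp, not Priya.
(b) Not entailed — the passage has Ravi building the lamp, not Priya.
(c) Not entailed — the passage has Priya pushing the crate, not Ravi.
(d) Entailed — 'Priya tore the envelope' is causative; it entails the inchoative 'the envelope tore'.
(e) Not entailed — Ravi built the lamp, not the envelope; the envelope belongs to the tearing event.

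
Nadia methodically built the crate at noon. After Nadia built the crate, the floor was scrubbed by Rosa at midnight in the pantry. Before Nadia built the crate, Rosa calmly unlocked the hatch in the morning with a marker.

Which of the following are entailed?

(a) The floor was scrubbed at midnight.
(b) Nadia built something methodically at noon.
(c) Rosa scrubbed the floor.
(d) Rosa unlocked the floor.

(a), (b), (c)

(a) Entailed — dropping 'in the pantry' and generalizing the agent leaves a sub-description the original still satisfies.
(b) Entailed — the original entails any weakening of itself; this just generalizes the patient.
(c) Entailed — this follows by dropping conjuncts from the scrubbing event's description.
(d) Not entailed — Rosa unlocked the hatch, not the floor; the floor belongs to the scrubbing event.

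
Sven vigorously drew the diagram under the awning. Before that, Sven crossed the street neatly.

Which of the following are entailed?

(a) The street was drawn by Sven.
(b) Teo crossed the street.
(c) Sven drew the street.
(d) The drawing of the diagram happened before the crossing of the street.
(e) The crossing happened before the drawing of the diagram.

(e)

(a) Not entailed — Sven drew the diagram, not the street; the street belongs to the crossing event.
(b) Not entailed — the passage has Sven crossing the street, not Teo.
(c) Not entailed — Sven drew the diagram, not the street; the street belongs to the crossing event.
(d) Not entailed — the narrative places the crossing before the drawing, not after.
(e) Entailed — the narrative places the crossing before the drawing.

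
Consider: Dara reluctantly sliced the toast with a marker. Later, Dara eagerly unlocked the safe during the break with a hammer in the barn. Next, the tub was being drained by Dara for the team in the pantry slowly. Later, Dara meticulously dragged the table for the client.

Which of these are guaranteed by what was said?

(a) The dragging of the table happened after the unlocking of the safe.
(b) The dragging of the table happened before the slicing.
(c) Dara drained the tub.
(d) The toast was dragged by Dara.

(a) Entailed — the narrative places the unlocking before the dragging.
(b) Not entailed — the narrative places the slicing before the dragging, not after.
(c) Not entailed — 'was draining' is progressive on an accomplishment; it does not entail the completed 'drained'.
(d) Not entailed — Dara dragged the table, not the toast; the toast belongs to the slicing event.

(a)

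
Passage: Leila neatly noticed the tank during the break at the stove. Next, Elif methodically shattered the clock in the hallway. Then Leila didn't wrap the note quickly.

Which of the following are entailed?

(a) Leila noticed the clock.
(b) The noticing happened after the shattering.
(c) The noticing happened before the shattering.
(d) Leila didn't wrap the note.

(c)

(a) Not entailed — Leila noticed the tank, not the clock; the clock belongs to the shattering event.
(b) Not entailed — the narrative places the noticing before the shattering, not after.
(c) Entailed — the narrative places the noticing before the shattering.
(d) Not entailed — dropping 'quickly' under negation is not valid — the original leaves open that Leila wrapped the note some other way.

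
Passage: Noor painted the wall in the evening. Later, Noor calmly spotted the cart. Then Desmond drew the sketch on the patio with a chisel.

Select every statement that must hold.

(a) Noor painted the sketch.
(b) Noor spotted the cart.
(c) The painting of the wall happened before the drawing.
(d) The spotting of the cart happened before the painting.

(a) Not entailed — Noor painted the wall, not the sketch; the sketch belongs to the drawing event.
(b) Entailed — the original entails any weakening of itself; this just drops 'calmly'.
(c) Entailed — the narrative places the painting before the drawing.
(d) Not entailed — the narrative places the painting before the spotting, not after.

(b), (c)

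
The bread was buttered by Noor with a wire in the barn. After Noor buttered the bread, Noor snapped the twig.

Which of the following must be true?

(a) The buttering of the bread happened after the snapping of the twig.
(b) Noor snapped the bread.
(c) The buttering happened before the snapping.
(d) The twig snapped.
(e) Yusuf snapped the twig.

(c), (d)

(a) Not entailed — the narrative places the buttering before the snapping, not after.
(b) Not entailed — Noor snapped the twig, not the bread; the bread belongs to the buttering event.
(c) Entailed — the narrative places the buttering before the snapping.
(d) Entailed — 'Noor snapped the twig' is causative; it entails the inchoative 'the twig snapped'.
(e) Not entailed — the passage has Noor snapping the twig, not Yusuf.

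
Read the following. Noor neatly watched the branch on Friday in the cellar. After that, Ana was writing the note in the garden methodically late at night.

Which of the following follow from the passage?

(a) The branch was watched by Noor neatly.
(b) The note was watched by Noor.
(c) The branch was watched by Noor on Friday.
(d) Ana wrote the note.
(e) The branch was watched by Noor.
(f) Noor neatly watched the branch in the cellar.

(a) Entailed — every conjunct here is already in the original watching event.
(b) Not entailed — Noor watched the branch, not the note; the note belongs to the writing event.
(c) Entailed — this follows by dropping conjuncts from the watching event's description.
(d) Not entailed — 'was writing' is progressive on an accomplishment; it does not entail the completed 'wrote'.
(e) Entailed — every conjunct here is already in the original watching event.
(f) Entailed — the original entails any weakening of itself; this just drops 'on Friday'.

(a), (c), (e), (f)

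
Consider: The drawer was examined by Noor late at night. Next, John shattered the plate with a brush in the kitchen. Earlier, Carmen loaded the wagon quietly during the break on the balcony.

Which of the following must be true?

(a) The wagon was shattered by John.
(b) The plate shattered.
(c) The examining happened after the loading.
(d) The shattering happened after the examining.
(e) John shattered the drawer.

(b), (d)

(a) Not entailed — John shattered the plate, not the wagon; the wagon belongs to the loading event.
(b) Entailed — 'John shattered the plate' is causative; it entails the inchoative 'the plate shattered'.
(c) Not entailed — the narrative doesn't order the loading relative to the examining.
(d) Entailed — the narrative places the examining before the shattering.
(e) Not entailed — John shattered the plate, not the drawer; the drawer belongs to the examining event.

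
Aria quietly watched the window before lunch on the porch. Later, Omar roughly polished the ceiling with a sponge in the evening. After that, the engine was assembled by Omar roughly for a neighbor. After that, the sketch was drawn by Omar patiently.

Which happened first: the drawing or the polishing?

the polishing

The connectives place the polishing before the drawing.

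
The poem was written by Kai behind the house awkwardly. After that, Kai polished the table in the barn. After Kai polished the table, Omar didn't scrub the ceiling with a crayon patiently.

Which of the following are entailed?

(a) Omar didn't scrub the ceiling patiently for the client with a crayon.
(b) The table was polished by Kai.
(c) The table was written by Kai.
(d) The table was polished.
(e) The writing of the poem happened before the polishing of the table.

(a) Entailed — under negation, adding a further restriction is entailed: if no such scrubbing event occurred, none occurred for the client either.
(b) Entailed — every conjunct here is already in the original polishing event.
(c) Not entailed — Kai wrote the poem, not the table; the table belongs to the polishing event.
(d) Entailed — dropping 'in the barn' and generalizing the agent leaves a sub-description the original still satisfies.
(e) Entailed — the narrative places the writing before the polishing.

(a), (b), (d), (e)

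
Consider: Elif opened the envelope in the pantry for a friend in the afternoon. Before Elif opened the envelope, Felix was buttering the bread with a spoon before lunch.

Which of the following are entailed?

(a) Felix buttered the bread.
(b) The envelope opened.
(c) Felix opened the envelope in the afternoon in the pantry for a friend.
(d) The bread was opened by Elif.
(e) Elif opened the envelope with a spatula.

(a) Not entailed — 'was buttering' is progressive on an accomplishment; it does not entail the completed 'buttered'.
(b) Entailed — 'Elif opened the envelope' is causative; it entails the inchoative 'the envelope opened'.
(c) Not entailed — the passage has Elif opening the envelope, not Felix.
(d) Not entailed — Elif opened the envelope, not the bread; the bread belongs to the buttering event.
(e) Not entailed — 'with a spatula' adds information not in the original event.

(b)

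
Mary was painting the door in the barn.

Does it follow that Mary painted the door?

'was painting' is progressive; for an accomplishment like 'paint the door', it doesn't entail completion.

no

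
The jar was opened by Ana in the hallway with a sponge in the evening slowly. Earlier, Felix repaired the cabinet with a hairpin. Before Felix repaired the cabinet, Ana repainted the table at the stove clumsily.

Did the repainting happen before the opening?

The narrative orders the repainting before the opening.

yes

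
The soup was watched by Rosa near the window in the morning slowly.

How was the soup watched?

'slowly' marks the manner of the watching event.

slowly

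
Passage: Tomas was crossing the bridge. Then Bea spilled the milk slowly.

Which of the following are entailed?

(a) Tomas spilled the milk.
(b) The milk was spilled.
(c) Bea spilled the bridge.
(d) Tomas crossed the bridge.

(b)

(a) Not entailed — the passage has Bea spilling the milk, not Tomas.
(b) Entailed — every conjunct here is already in the original spilling event.
(c) Not entailed — Bea spilled the milk, not the bridge; the bridge belongs to the crossing event.
(d) Not entailed — 'was crossing' is progressive on an accomplishment; it does not entail the completed 'crossed'.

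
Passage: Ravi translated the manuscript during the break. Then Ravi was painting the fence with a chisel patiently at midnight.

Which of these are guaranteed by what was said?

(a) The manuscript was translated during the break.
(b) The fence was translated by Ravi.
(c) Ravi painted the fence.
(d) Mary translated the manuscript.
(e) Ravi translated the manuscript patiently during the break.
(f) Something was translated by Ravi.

(a), (f)

(a) Entailed — the original entails any weakening of itself; this just generalizes the agent.
(b) Not entailed — Ravi translated the manuscript, not the fence; the fence belongs to the painting event.
(c) Not entailed — 'was painting' is progressive on an accomplishment; it does not entail the completed 'painted'.
(d) Not entailed — the passage has Ravi translating the manuscript, not Mary.
(e) Not entailed — 'patiently' adds information not in the original event.
(f) Entailed — dropping 'during the break' and generalizing the patient leaves a sub-description the original still satisfies.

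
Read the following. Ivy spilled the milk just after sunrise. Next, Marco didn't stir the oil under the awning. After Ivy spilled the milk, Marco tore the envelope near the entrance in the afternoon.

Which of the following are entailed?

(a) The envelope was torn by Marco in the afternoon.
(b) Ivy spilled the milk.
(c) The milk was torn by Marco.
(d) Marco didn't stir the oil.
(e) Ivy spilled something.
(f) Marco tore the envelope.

(a), (b), (e), (f)

(a) Entailed — every conjunct here is already in the original tearing event.
(b) Entailed — this follows by dropping conjuncts from the spilling event's description.
(c) Not entailed — Marco tore the envelope, not the milk; the milk belongs to the spilling event.
(d) Not entailed — dropping 'under the awning' under negation is not valid — the original leaves open that Marco stirred the oil some other way.
(e) Entailed — this follows by dropping conjuncts from the spilling event's description.
(f) Entailed — this follows by dropping conjuncts from the tearing event's description.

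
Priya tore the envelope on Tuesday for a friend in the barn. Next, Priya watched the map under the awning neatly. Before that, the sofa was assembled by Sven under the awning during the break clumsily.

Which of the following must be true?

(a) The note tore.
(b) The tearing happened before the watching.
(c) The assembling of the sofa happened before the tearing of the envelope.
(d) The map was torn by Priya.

(a) Not entailed — the envelope is what tore, not the note.
(b) Entailed — the narrative places the tearing before the watching.
(c) Not entailed — the narrative doesn't order the assembling relative to the tearing.
(d) Not entailed — Priya tore the envelope, not the map; the map belongs to the watching event.

(b)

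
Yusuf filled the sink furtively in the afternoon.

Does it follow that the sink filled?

'Yusuf filled the sink' is the causative; it entails the inchoative 'the sink filled'.

yes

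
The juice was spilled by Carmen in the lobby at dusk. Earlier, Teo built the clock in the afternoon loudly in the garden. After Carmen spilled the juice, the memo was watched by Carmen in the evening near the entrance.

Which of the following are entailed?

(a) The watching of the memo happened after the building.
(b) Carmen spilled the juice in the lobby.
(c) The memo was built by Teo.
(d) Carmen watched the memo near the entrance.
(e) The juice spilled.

(a) Entailed — the narrative places the building before the watching.
(b) Entailed — this follows by dropping conjuncts from the spilling event's description.
(c) Not entailed — Teo built the clock, not the memo; the memo belongs to the watching event.
(d) Entailed — this follows by dropping conjuncts from the watching event's description.
(e) Entailed — 'Carmen spilled the juice' is causative; it entails the inchoative 'the juice spilled'.

(a), (b), (d), (e)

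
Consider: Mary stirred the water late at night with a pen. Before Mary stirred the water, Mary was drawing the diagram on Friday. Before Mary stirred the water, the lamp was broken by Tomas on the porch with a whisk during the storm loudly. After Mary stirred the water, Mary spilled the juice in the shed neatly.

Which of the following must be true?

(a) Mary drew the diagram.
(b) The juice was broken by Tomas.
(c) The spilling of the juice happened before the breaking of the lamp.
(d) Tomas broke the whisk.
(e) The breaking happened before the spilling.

(e)

(a) Not entailed — 'was drawing' is progressive on an accomplishment; it does not entail the completed 'drew'.
(b) Not entailed — Tomas broke the lamp, not the juice; the juice belongs to the spilling event.
(c) Not entailed — the narrative places the breaking before the spilling, not after.
(d) Not entailed — the whisk is the instrument, not what was broken.
(e) Entailed — the narrative places the breaking before the spilling.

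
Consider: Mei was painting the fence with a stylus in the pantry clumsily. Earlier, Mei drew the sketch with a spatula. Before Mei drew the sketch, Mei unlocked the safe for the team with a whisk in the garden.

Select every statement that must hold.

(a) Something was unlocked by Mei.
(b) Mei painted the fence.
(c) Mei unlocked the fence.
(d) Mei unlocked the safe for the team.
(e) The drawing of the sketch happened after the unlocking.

(a) Entailed — every conjunct here is already in the original unlocking event.
(b) Not entailed — 'was painting' is progressive on an accomplishment; it does not entail the completed 'painted'.
(c) Not entailed — Mei unlocked the safe, not the fence; the fence belongs to the painting event.
(d) Entailed — dropping 'in the garden', 'with a whisk' leaves a sub-description the original still satisfies.
(e) Entailed — the narrative places the unlocking before the drawing.

(a), (d), (e)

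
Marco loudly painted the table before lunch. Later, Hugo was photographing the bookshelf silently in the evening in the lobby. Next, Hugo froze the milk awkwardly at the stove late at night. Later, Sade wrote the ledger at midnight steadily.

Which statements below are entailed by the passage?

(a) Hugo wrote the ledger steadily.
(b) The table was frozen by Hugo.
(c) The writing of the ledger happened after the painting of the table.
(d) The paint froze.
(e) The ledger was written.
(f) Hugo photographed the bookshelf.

(c), (e)

(a) Not entailed — the passage has Sade writing the ledger, not Hugo.
(b) Not entailed — Hugo froze the milk, not the table; the table belongs to the painting event.
(c) Entailed — the narrative places the painting before the writing.
(d) Not entailed — the milk is what froze, not the paint.
(e) Entailed — this follows by dropping conjuncts from the writing event's description.
(f) Not entailed — 'was photographing' is progressive on an accomplishment; it does not entail the completed 'photographed'.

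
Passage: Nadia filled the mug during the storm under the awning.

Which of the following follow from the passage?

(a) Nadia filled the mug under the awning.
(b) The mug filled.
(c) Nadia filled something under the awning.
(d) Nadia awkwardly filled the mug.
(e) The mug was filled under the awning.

(a) Entailed — dropping 'during the storm' leaves a sub-description the original still satisfies.
(b) Entailed — 'Nadia filled the mug' is causative; it entails the inchoative 'the mug filled'.
(c) Entailed — every conjunct here is already in the original filling event.
(d) Not entailed — 'awkwardly' adds information not in the original event.
(e) Entailed — dropping 'during the storm' and generalizing the agent leaves a sub-description the original still satisfies.

(a), (b), (c), (e)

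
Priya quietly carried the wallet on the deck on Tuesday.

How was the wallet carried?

'quietly' marks the manner of the carrying event.

quietly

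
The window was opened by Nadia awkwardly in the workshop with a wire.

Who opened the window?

'Nadia' marks the agent of the opening event.

Nadia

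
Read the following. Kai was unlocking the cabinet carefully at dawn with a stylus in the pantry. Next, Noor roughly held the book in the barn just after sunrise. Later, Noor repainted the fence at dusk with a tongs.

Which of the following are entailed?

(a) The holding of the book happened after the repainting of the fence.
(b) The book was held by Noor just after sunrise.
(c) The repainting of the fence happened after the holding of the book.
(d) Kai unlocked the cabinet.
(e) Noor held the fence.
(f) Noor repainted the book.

(b), (c)

(a) Not entailed — the narrative places the holding before the repainting, not after.
(b) Entailed — dropping 'in the barn', 'roughly' leaves a sub-description the original still satisfies.
(c) Entailed — the narrative places the holding before the repainting.
(d) Not entailed — 'was unlocking' is progressive on an accomplishment; it does not entail the completed 'unlocked'.
(e) Not entailed — Noor held the book, not the fence; the fence belongs to the repainting event.
(f) Not entailed — Noor repainted the fence, not the book; the book belongs to the holding event.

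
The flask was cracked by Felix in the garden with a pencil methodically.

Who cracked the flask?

Felix

'Felix' marks the agent of the cracking event.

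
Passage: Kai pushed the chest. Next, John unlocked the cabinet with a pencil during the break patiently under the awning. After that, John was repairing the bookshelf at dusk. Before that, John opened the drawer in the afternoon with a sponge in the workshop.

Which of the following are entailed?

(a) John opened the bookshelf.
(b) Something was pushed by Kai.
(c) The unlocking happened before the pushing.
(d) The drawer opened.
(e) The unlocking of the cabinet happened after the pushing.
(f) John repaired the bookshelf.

(b), (d), (e)

(a) Not entailed — John opened the drawer, not the bookshelf; the bookshelf belongs to the repairing event.
(b) Entailed — the original entails any weakening of itself; this just generalizes the patient.
(c) Not entailed — the narrative places the pushing before the unlocking, not after.
(d) Entailed — 'John opened the drawer' is causative; it entails the inchoative 'the drawer opened'.
(e) Entailed — the narrative places the pushing before the unlocking.
(f) Not entailed — 'was repairing' is progressive on an accomplishment; it does not entail the completed 'repaired'.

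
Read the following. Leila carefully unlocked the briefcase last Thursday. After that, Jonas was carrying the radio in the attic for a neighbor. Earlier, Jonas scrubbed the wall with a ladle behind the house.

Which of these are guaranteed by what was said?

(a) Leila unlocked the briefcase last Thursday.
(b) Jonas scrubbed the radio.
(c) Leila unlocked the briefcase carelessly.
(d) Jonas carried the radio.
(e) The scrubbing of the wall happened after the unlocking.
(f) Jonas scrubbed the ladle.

(a), (d)

(a) Entailed — every conjunct here is already in the original unlocking event.
(b) Not entailed — Jonas scrubbed the wall, not the radio; the radio belongs to the carrying event.
(c) Not entailed — 'carelessly' adds a manner not in (and inconsistent with) the original.
(d) Entailed — 'carry' is an activity; 'was carrying' entails that some carrying happened, so 'carried' holds.
(e) Not entailed — the narrative doesn't order the unlocking relative to the scrubbing.
(f) Not entailed — the ladle is the instrument, not what was scrubbed.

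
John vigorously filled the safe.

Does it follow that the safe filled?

'John filled the safe' is the causative; it entails the inchoative 'the safe filled'.

yes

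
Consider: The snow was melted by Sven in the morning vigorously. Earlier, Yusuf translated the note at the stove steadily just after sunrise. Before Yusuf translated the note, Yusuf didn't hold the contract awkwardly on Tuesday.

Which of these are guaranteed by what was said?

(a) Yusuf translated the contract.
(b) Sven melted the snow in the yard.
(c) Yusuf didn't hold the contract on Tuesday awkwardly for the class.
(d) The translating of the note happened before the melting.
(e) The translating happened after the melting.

(a) Not entailed — Yusuf translated the note, not the contract; the contract belongs to the holding event.
(b) Not entailed — 'in the yard' adds information not in the original event.
(c) Entailed — under negation, adding a further restriction is entailed: if no such holding event occurred, none occurred for the class either.
(d) Entailed — the narrative places the translating before the melting.
(e) Not entailed — the narrative places the translating before the melting, not after.

(c), (d)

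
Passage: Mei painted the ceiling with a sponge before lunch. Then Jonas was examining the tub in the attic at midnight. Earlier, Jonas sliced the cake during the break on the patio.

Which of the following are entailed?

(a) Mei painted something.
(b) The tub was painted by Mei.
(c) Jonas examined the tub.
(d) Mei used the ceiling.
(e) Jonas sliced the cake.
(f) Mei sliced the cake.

(a), (c), (e)

(a) Entailed — the original entails any weakening of itself; this just drops 'with a sponge', 'before lunch' and generalizes the patient.
(b) Not entailed — Mei painted the ceiling, not the tub; the tub belongs to the examining event.
(c) Entailed — 'examine' is an activity; 'was examining' entails that some examining happened, so 'examined' holds.
(d) Not entailed — the ceiling is the patient, not an instrument — Mei used a sponge.
(e) Entailed — every conjunct here is already in the original slicing event.
(f) Not entailed — the passage has Jonas slicing the cake, not Mei.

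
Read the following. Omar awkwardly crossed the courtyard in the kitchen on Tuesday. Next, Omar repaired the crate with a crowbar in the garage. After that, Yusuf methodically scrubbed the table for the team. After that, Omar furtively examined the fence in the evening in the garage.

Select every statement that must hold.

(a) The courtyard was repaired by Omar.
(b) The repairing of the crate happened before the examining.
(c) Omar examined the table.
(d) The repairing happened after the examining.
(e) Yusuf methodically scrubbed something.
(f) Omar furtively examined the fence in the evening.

(b), (e), (f)

(a) Not entailed — Omar repaired the crate, not the courtyard; the courtyard belongs to the crossing event.
(b) Entailed — the narrative places the repairing before the examining.
(c) Not entailed — Omar examined the fence, not the table; the table belongs to the scrubbing event.
(d) Not entailed — the narrative places the repairing before the examining, not after.
(e) Entailed — this follows by dropping conjuncts from the scrubbing event's description.
(f) Entailed — dropping 'in the garage' leaves a sub-description the original still satisfies.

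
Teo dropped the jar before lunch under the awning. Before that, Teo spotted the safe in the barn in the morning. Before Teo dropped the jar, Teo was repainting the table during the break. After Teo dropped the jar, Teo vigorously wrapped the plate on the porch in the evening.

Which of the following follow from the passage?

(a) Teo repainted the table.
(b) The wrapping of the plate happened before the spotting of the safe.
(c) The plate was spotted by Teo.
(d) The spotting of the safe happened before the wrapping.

(d)

(a) Not entailed — 'was repainting' is progressive on an accomplishment; it does not entail the completed 'repainted'.
(b) Not entailed — the narrative places the spotting before the wrapping, not after.
(c) Not entailed — Teo spotted the safe, not the plate; the plate belongs to the wrapping event.
(d) Entailed — the narrative places the spotting before the wrapping.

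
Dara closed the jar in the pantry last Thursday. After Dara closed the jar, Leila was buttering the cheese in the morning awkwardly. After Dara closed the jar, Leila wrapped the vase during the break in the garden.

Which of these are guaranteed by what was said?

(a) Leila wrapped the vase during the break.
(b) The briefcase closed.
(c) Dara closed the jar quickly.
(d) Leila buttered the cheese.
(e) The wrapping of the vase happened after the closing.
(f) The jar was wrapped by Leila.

(a) Entailed — this follows by dropping conjuncts from the wrapping event's description.
(b) Not entailed — the jar is what closed, not the briefcase.
(c) Not entailed — 'quickly' adds information not in the original event.
(d) Not entailed — 'was buttering' is progressive on an accomplishment; it does not entail the completed 'buttered'.
(e) Entailed — the narrative places the closing before the wrapping.
(f) Not entailed — Leila wrapped the vase, not the jar; the jar belongs to the closing event.

(a), (e)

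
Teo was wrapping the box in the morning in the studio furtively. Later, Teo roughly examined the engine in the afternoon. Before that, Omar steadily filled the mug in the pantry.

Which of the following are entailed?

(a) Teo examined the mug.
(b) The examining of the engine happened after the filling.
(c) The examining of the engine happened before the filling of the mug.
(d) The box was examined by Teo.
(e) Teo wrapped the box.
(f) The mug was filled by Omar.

(a) Not entailed — Teo examined the engine, not the mug; the mug belongs to the filling event.
(b) Entailed — the narrative places the filling before the examining.
(c) Not entailed — the narrative places the filling before the examining, not after.
(d) Not entailed — Teo examined the engine, not the box; the box belongs to the wrapping event.
(e) Not entailed — 'was wrapping' is progressive on an accomplishment; it does not entail the completed 'wrapped'.
(f) Entailed — every conjunct here is already in the original filling event.

(b), (f)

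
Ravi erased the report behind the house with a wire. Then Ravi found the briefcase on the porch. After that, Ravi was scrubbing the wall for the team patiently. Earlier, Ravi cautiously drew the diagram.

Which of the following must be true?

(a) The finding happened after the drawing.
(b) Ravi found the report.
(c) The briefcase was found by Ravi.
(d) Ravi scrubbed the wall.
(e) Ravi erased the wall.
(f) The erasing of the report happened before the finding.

(a) Not entailed — the narrative doesn't order the drawing relative to the finding.
(b) Not entailed — Ravi found the briefcase, not the report; the report belongs to the erasing event.
(c) Entailed — this follows by dropping conjuncts from the finding event's description.
(d) Entailed — 'scrub' is an activity; 'was scrubbing' entails that some scrubbing happened, so 'scrubbed' holds.
(e) Not entailed — Ravi erased the report, not the wall; the wall belongs to the scrubbing event.
(f) Entailed — the narrative places the erasing before the finding.

(c), (d), (f)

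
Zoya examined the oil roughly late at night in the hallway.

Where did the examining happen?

'in the hallway' marks the location of the examining event.

in the hallway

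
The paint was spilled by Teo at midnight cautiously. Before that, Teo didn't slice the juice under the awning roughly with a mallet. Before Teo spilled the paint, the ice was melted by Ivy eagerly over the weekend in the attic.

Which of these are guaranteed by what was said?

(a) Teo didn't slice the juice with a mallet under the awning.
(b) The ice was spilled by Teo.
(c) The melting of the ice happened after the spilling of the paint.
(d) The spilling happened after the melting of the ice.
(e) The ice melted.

(a) Not entailed — dropping 'roughly' under negation is not valid — the original leaves open that Teo sliced the juice some other way.
(b) Not entailed — Teo spilled the paint, not the ice; the ice belongs to the melting event.
(c) Not entailed — the narrative places the melting before the spilling, not after.
(d) Entailed — the narrative places the melting before the spilling.
(e) Entailed — 'Ivy melted the ice' is causative; it entails the inchoative 'the ice melted'.

(d), (e)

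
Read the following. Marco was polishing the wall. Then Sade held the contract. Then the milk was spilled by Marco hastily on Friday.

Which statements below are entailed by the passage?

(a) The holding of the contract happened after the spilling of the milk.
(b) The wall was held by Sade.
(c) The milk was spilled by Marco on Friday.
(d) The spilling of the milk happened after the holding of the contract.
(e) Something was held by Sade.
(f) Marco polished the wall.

(c), (d), (e), (f)

(a) Not entailed — the narrative places the holding before the spilling, not after.
(b) Not entailed — Sade held the contract, not the wall; the wall belongs to the polishing event.
(c) Entailed — dropping 'hastily' leaves a sub-description the original still satisfies.
(d) Entailed — the narrative places the holding before the spilling.
(e) Entailed — generalizing the patient leaves a sub-description the original still satisfies.
(f) Entailed — 'polish' is an activity; 'was polishing' entails that some polishing happened, so 'polished' holds.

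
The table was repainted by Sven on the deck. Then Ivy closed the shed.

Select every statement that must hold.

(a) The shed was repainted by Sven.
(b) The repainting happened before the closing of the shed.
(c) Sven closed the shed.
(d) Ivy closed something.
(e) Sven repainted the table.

(a) Not entailed — Sven repainted the table, not the shed; the shed belongs to the closing event.
(b) Entailed — the narrative places the repainting before the closing.
(c) Not entailed — the passage has Ivy closing the shed, not Sven.
(d) Entailed — every conjunct here is already in the original closing event.
(e) Entailed — the original entails any weakening of itself; this just drops 'on the deck'.

(b), (d), (e)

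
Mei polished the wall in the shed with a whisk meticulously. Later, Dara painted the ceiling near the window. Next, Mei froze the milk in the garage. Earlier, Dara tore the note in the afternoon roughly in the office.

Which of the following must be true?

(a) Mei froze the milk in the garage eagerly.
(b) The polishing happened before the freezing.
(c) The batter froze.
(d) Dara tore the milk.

(b)

(a) Not entailed — 'eagerly' adds information not in the original event.
(b) Entailed — the narrative places the polishing before the freezing.
(c) Not entailed — the milk is what froze, not the batter.
(d) Not entailed — Dara tore the note, not the milk; the milk belongs to the freezing event.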